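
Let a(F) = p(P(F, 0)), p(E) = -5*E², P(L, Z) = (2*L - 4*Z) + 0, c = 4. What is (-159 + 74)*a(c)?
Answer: 27200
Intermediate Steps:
P(L, Z) = -4*Z + 2*L (P(L, Z) = (-4*Z + 2*L) + 0 = -4*Z + 2*L)
a(F) = -20*F² (a(F) = -5*(-4*0 + 2*F)² = -5*(0 + 2*F)² = -5*4*F² = -20*F²)
(-159 + 74)*a(c) = (-159 + 74)*(-20*4²) = -(-1700)*16 = -85*(-320) = 27200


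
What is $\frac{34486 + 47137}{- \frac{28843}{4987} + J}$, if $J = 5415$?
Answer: $\frac{407053901}{26975762} \approx 15.09$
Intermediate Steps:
$\frac{34486 + 47137}{- \frac{28843}{4987} + J} = \frac{34486 + 47137}{- \frac{28843}{4987} + 5415} = \frac{81623}{\left(-28843\right) \frac{1}{4987} + 5415} = \frac{81623}{- \frac{28843}{4987} + 5415} = \frac{81623}{\frac{26975762}{4987}} = 81623 \cdot \frac{4987}{26975762} = \frac{407053901}{26975762}$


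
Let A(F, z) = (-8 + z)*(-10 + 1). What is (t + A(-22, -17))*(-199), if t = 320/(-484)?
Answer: -5401855/121 ≈ -44643.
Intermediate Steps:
A(F, z) = 72 - 9*z (A(F, z) = (-8 + z)*(-9) = 72 - 9*z)
t = -80/121 (t = 320*(-1/484) = -80/121 ≈ -0.66116)
(t + A(-22, -17))*(-199) = (-80/121 + (72 - 9*(-17)))*(-199) = (-80/121 + (72 + 153))*(-199) = (-80/121 + 225)*(-199) = (27145/121)*(-199) = -5401855/121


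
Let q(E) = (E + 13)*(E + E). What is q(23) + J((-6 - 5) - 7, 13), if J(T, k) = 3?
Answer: 1659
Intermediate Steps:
q(E) = 2*E*(13 + E) (q(E) = (13 + E)*(2*E) = 2*E*(13 + E))
q(23) + J((-6 - 5) - 7, 13) = 2*23*(13 + 23) + 3 = 2*23*36 + 3 = 1656 + 3 = 1659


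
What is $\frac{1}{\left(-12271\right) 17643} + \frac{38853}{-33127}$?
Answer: $- \frac{8411567803936}{7171904500131} \approx -1.1728$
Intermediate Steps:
$\frac{1}{\left(-12271\right) 17643} + \frac{38853}{-33127} = \left(- \frac{1}{12271}\right) \frac{1}{17643} + 38853 \left(- \frac{1}{33127}\right) = - \frac{1}{216497253} - \frac{38853}{33127} = - \frac{8411567803936}{7171904500131}$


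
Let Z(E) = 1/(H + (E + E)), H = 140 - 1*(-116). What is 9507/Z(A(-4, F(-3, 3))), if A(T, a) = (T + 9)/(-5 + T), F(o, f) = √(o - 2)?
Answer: 7269686/3 ≈ 2.4232e+6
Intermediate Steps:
F(o, f) = √(-2 + o)
H = 256 (H = 140 + 116 = 256)
A(T, a) = (9 + T)/(-5 + T)
Z(E) = 1/(256 + 2*E) (Z(E) = 1/(256 + (E + E)) = 1/(256 + 2*E))
9507/Z(A(-4, F(-3, 3))) = 9507/((1/(2*(128 + (9 - 4)/(-5 - 4))))) = 9507/((1/(2*(128 + 5/(-9))))) = 9507/((1/(2*(128 - ⅑*5)))) = 9507/((1/(2*(128 - 5/9)))) = 9507/((1/(2*(1147/9)))) = 9507/(((½)*(9/1147))) = 9507/(9/2294) = 9507*(2294/9) = 7269686/3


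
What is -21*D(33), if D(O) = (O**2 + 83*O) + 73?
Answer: -81921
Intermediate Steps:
D(O) = 73 + O**2 + 83*O
-21*D(33) = -21*(73 + 33**2 + 83*33) = -21*(73 + 1089 + 2739) = -21*3901 = -81921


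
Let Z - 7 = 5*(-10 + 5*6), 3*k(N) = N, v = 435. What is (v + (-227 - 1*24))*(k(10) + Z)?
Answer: 60904/3 ≈ 20301.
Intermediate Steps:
k(N) = N/3
Z = 107 (Z = 7 + 5*(-10 + 5*6) = 7 + 5*(-10 + 30) = 7 + 5*20 = 7 + 100 = 107)
(v + (-227 - 1*24))*(k(10) + Z) = (435 + (-227 - 1*24))*((⅓)*10 + 107) = (435 + (-227 - 24))*(10/3 + 107) = (435 - 251)*(331/3) = 184*(331/3) = 60904/3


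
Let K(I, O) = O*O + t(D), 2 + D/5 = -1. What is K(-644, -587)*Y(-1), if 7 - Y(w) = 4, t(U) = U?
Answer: 1033662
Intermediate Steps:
D = -15 (D = -10 + 5*(-1) = -10 - 5 = -15)
K(I, O) = -15 + O² (K(I, O) = O*O - 15 = O² - 15 = -15 + O²)
Y(w) = 3 (Y(w) = 7 - 1*4 = 7 - 4 = 3)
K(-644, -587)*Y(-1) = (-15 + (-587)²)*3 = (-15 + 344569)*3 = 344554*3 = 1033662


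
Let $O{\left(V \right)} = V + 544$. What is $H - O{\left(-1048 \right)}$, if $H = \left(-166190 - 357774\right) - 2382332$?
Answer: $-2905792$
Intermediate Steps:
$O{\left(V \right)} = 544 + V$
$H = -2906296$ ($H = \left(-166190 - 357774\right) - 2382332 = -523964 - 2382332 = -2906296$)
$H - O{\left(-1048 \right)} = -2906296 - \left(544 - 1048\right) = -2906296 - -504 = -2906296 + 504 = -2905792$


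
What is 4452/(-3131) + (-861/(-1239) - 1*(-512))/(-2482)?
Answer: -746651595/458497378 ≈ -1.6285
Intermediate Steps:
4452/(-3131) + (-861/(-1239) - 1*(-512))/(-2482) = 4452*(-1/3131) + (-861*(-1/1239) + 512)*(-1/2482) = -4452/3131 + (41/59 + 512)*(-1/2482) = -4452/3131 + (30249/59)*(-1/2482) = -4452/3131 - 30249/146438 = -746651595/458497378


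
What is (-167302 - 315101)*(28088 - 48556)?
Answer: 9873824604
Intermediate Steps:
(-167302 - 315101)*(28088 - 48556) = -482403*(-20468) = 9873824604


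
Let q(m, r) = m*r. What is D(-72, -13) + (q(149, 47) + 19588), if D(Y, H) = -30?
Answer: 26561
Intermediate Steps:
D(-72, -13) + (q(149, 47) + 19588) = -30 + (149*47 + 19588) = -30 + (7003 + 19588) = -30 + 26591 = 26561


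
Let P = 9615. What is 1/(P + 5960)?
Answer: 1/15575 ≈ 6.4205e-5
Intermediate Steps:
1/(P + 5960) = 1/(9615 + 5960) = 1/15575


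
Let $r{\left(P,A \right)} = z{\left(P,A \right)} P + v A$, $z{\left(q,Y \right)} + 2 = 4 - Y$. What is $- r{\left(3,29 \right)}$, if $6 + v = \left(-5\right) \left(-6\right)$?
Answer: $-615$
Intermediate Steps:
$z{\left(q,Y \right)} = 2 - Y$ ($z{\left(q,Y \right)} = -2 - \left(-4 + Y\right) = 2 - Y$)
$v = 24$ ($v = -6 - -30 = -6 + 30 = 24$)
$r{\left(P,A \right)} = 24 A + P \left(2 - A\right)$ ($r{\left(P,A \right)} = \left(2 - A\right) P + 24 A = P \left(2 - A\right) + 24 A = 24 A + P \left(2 - A\right)$)
$- r{\left(3,29 \right)} = - (24 \cdot 29 - 3 \left(-2 + 29\right)) = - (696 - 3 \cdot 27) = - (696 - 81) = \left(-1\right) 615 = -615$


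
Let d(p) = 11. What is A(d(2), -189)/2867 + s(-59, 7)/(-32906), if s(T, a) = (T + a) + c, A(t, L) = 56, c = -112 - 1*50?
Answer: 1228137/47170751 ≈ 0.026036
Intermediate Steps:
c = -162 (c = -112 - 50 = -162)
s(T, a) = -162 + T + a (s(T, a) = (T + a) - 162 = -162 + T + a)
A(d(2), -189)/2867 + s(-59, 7)/(-32906) = 56/2867 + (-162 - 59 + 7)/(-32906) = 56*(1/2867) - 214*(-1/32906) = 56/2867 + 107/16453 = 1228137/47170751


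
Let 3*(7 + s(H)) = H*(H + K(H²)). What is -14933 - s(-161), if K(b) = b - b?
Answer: -70699/3 ≈ -23566.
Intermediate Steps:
K(b) = 0
s(H) = -7 + H²/3 (s(H) = -7 + (H*(H + 0))/3 = -7 + (H*H)/3 = -7 + H²/3)
-14933 - s(-161) = -14933 - (-7 + (⅓)*(-161)²) = -14933 - (-7 + (⅓)*25921) = -14933 - (-7 + 25921/3) = -14933 - 1*25900/3 = -14933 - 25900/3 = -70699/3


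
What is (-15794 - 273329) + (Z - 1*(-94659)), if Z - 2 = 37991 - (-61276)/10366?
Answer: -810958555/5183 ≈ -1.5647e+5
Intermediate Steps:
Z = 196948357/5183 (Z = 2 + (37991 - (-61276)/10366) = 2 + (37991 - 1*(-30638/5183)) = 2 + (37991 + 30638/5183) = 2 + 196937991/5183 = 196948357/5183 ≈ 37999.)
(-15794 - 273329) + (Z - 1*(-94659)) = (-15794 - 273329) + (196948357/5183 - 1*(-94659)) = -289123 + (196948357/5183 + 94659) = -289123 + 687565954/5183 = -810958555/5183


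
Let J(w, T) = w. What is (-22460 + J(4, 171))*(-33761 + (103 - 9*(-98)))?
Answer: 736017856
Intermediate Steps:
(-22460 + J(4, 171))*(-33761 + (103 - 9*(-98))) = (-22460 + 4)*(-33761 + (103 - 9*(-98))) = -22456*(-33761 + (103 + 882)) = -22456*(-33761 + 985) = -22456*(-32776) = 736017856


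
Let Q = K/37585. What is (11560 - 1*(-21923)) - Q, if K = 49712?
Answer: 1258408843/37585 ≈ 33482.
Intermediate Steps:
Q = 49712/37585 ≈ 1.3227
(11560 - 1*(-21923)) - Q = (11560 - 1*(-21923)) - 1*49712/37585 = (11560 + 21923) - 49712/37585 = 33483 - 49712/37585 = 1258408843/37585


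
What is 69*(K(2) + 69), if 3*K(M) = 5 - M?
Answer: 4830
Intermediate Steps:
K(M) = 5/3 - M/3 (K(M) = (5 - M)/3 = 5/3 - M/3)
69*(K(2) + 69) = 69*((5/3 - ⅓*2) + 69) = 69*((5/3 - ⅔) + 69) = 69*(1 + 69) = 69*70 = 4830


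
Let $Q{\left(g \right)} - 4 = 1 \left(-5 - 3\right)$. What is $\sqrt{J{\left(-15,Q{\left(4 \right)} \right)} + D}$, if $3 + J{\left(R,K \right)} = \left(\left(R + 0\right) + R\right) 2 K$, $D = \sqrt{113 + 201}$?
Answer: $\sqrt{237 + \sqrt{314}} \approx 15.96$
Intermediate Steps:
$D = \sqrt{314} \approx 17.72$
$Q{\left(g \right)} = -4$ ($Q{\left(g \right)} = 4 + 1 \left(-5 - 3\right) = 4 + 1 \left(-8\right) = 4 - 8 = -4$)
$J{\left(R,K \right)} = -3 + 4 K R$ ($J{\left(R,K \right)} = -3 + \left(\left(R + 0\right) + R\right) 2 K = -3 + \left(R + R\right) 2 K = -3 + 2 R 2 K = -3 + 4 R K = -3 + 4 K R$)
$\sqrt{J{\left(-15,Q{\left(4 \right)} \right)} + D} = \sqrt{\left(-3 + 4 \left(-4\right) \left(-15\right)\right) + \sqrt{314}} = \sqrt{\left(-3 + 240\right) + \sqrt{314}} = \sqrt{237 + \sqrt{314}}$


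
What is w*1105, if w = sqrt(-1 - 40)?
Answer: 1105*I*sqrt(41) ≈ 7075.5*I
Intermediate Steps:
w = I*sqrt(41) (w = sqrt(-41) = I*sqrt(41) ≈ 6.4031*I)
w*1105 = (I*sqrt(41))*1105 = 1105*I*sqrt(41)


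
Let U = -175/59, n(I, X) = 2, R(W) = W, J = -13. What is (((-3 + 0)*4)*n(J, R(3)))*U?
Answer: 4200/59 ≈ 71.186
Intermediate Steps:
U = -175/59 (U = -175*1/59 = -175/59 ≈ -2.9661)
(((-3 + 0)*4)*n(J, R(3)))*U = (((-3 + 0)*4)*2)*(-175/59) = (-3*4*2)*(-175/59) = -12*2*(-175/59) = -24*(-175/59) = 4200/59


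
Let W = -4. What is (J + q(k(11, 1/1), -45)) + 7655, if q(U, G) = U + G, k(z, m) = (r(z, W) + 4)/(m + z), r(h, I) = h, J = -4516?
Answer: 12381/4 ≈ 3095.3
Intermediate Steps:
k(z, m) = (4 + z)/(m + z) (k(z, m) = (z + 4)/(m + z) = (4 + z)/(m + z))
q(U, G) = G + U
(J + q(k(11, 1/1), -45)) + 7655 = (-4516 + (-45 + (4 + 11)/(1/1 + 11))) + 7655 = (-4516 + (-45 + 15/(1 + 11))) + 7655 = (-4516 + (-45 + 15/12)) + 7655 = (-4516 + (-45 + (1/12)*15)) + 7655 = (-4516 + (-45 + 5/4)) + 7655 = (-4516 - 175/4) + 7655 = -18239/4 + 7655 = 12381/4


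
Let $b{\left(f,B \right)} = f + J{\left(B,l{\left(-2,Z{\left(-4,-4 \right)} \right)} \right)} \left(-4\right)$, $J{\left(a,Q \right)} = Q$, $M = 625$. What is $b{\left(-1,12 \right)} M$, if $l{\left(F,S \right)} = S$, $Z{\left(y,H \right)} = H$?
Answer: $9375$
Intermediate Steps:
$b{\left(f,B \right)} = 16 + f$ ($b{\left(f,B \right)} = f - -16 = f + 16 = 16 + f$)
$b{\left(-1,12 \right)} M = \left(16 - 1\right) 625 = 15 \cdot 625 = 9375$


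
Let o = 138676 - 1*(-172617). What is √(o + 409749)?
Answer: √721042 ≈ 849.14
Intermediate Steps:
o = 311293 (o = 138676 + 172617 = 311293)
√(o + 409749) = √(311293 + 409749) = √721042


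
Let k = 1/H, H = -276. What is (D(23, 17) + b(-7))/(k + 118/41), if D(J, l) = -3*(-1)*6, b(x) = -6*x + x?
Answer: 599748/32527 ≈ 18.438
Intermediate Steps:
b(x) = -5*x
k = -1/276 (k = 1/(-276) = -1/276 ≈ -0.0036232)
D(J, l) = 18 (D(J, l) = 3*6 = 18)
(D(23, 17) + b(-7))/(k + 118/41) = (18 - 5*(-7))/(-1/276 + 118/41) = (18 + 35)/(-1/276 + 118*(1/41)) = 53/(-1/276 + 118/41) = 53/(32527/11316) = 53*(11316/32527) = 599748/32527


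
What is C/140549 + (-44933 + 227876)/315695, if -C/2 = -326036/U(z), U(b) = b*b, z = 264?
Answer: 224032646103139/386556811427160 ≈ 0.57956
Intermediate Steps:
U(b) = b²
C = 81509/8712 (C = -(-652072)/(264²) = -(-652072)/69696 = -2*(-81509/17424) = 81509/8712 ≈ 9.3559)
C/140549 + (-44933 + 227876)/315695 = (81509/8712)/140549 + (-44933 + 227876)/315695 = (81509/8712)*(1/140549) + 182943*(1/315695) = 81509/1224462888 + 182943/315695 = 224032646103139/386556811427160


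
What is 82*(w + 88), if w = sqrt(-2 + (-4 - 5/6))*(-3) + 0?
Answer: 7216 - 41*I*sqrt(246) ≈ 7216.0 - 643.06*I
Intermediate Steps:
w = -I*sqrt(246)/2 (w = sqrt(-2 + (-4 - 5*1/6))*(-3) + 0 = sqrt(-2 + (-4 - 5/6))*(-3) + 0 = sqrt(-2 - 29/6)*(-3) + 0 = sqrt(-41/6)*(-3) + 0 = (I*sqrt(246)/6)*(-3) + 0 = -I*sqrt(246)/2 + 0 = -I*sqrt(246)/2 ≈ -7.8422*I)
82*(w + 88) = 82*(-I*sqrt(246)/2 + 88) = 82*(88 - I*sqrt(246)/2) = 7216 - 41*I*sqrt(246)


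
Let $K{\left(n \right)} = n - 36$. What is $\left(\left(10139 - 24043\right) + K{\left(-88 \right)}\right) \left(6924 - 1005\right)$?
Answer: $-83031732$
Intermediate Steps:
$K{\left(n \right)} = -36 + n$ ($K{\left(n \right)} = n - 36 = -36 + n$)
$\left(\left(10139 - 24043\right) + K{\left(-88 \right)}\right) \left(6924 - 1005\right) = \left(\left(10139 - 24043\right) - 124\right) \left(6924 - 1005\right) = \left(\left(10139 - 24043\right) - 124\right) 5919 = \left(-13904 - 124\right) 5919 = \left(-14028\right) 5919 = -83031732$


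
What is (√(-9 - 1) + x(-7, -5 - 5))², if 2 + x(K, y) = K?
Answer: (9 - I*√10)² ≈ 71.0 - 56.921*I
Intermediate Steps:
x(K, y) = -2 + K
(√(-9 - 1) + x(-7, -5 - 5))² = (√(-9 - 1) + (-2 - 7))² = (√(-10) - 9)² = (I*√10 - 9)² = (-9 + I*√10)²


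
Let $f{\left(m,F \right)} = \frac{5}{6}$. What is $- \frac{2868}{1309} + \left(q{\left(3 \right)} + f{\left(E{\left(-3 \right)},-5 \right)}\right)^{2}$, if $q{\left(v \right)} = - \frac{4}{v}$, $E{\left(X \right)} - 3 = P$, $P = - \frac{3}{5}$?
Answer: $- \frac{10163}{5236} \approx -1.941$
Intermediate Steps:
$P = - \frac{3}{5}$ ($P = \left(-3\right) \frac{1}{5} = - \frac{3}{5} \approx -0.6$)
$E{\left(X \right)} = \frac{12}{5}$ ($E{\left(X \right)} = 3 - \frac{3}{5} = \frac{12}{5}$)
$f{\left(m,F \right)} = \frac{5}{6}$ ($f{\left(m,F \right)} = 5 \cdot \frac{1}{6} = \frac{5}{6}$)
$- \frac{2868}{1309} + \left(q{\left(3 \right)} + f{\left(E{\left(-3 \right)},-5 \right)}\right)^{2} = - \frac{2868}{1309} + \left(- \frac{4}{3} + \frac{5}{6}\right)^{2} = - \frac{2868}{1309} + \left(- \frac{1}{2}\right)^{2} = - \frac{2868}{1309} + \frac{1}{4} = - \frac{10163}{5236}$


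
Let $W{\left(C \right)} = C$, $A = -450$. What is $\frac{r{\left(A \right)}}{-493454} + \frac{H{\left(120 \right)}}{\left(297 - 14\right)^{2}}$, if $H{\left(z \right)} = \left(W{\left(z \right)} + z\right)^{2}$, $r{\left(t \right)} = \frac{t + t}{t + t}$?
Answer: $\frac{28422870311}{39520237406} \approx 0.7192$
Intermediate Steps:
$r{\left(t \right)} = 1$ ($r{\left(t \right)} = \frac{2 t}{2 t} = 2 t \frac{1}{2 t} = 1$)
$H{\left(z \right)} = 4 z^{2}$ ($H{\left(z \right)} = \left(z + z\right)^{2} = \left(2 z\right)^{2} = 4 z^{2}$)
$\frac{r{\left(A \right)}}{-493454} + \frac{H{\left(120 \right)}}{\left(297 - 14\right)^{2}} = 1 \frac{1}{-493454} + \frac{4 \cdot 120^{2}}{\left(297 - 14\right)^{2}} = 1 \left(- \frac{1}{493454}\right) + \frac{4 \cdot 14400}{283^{2}} = - \frac{1}{493454} + \frac{57600}{80089} = \frac{28422870311}{39520237406}$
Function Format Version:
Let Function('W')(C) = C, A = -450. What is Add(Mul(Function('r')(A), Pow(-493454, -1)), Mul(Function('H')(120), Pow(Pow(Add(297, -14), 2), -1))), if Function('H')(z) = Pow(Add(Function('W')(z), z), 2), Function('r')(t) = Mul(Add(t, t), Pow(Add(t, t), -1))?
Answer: Rational(28422870311, 39520237406) ≈ 0.71920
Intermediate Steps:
Function('r')(t) = 1 (Function('r')(t) = Mul(Mul(2, t), Pow(Mul(2, t), -1)) = Mul(Mul(2, t), Mul(Rational(1, 2), Pow(t, -1))) = 1)
Function('H')(z) = Mul(4, Pow(z, 2)) (Function('H')(z) = Pow(Add(z, z), 2) = Pow(Mul(2, z), 2) = Mul(4, Pow(z, 2)))
Add(Mul(Function('r')(A), Pow(-493454, -1)), Mul(Function('H')(120), Pow(Pow(Add(297, -14), 2), -1))) = Add(Mul(1, Pow(-493454, -1)), Mul(Mul(4, Pow(120, 2)), Pow(Pow(Add(297, -14), 2), -1))) = Add(Mul(1, Rational(-1, 493454)), Mul(Mul(4, 14400), Pow(Pow(283, 2), -1))) = Add(Rational(-1, 493454), Mul(57600, Pow(80089, -1))) = Add(Rational(-1, 493454), Mul(57600, Rational(1, 80089))) = Add(Rational(-1, 493454), Rational(57600, 80089)) = Rational(28422870311, 39520237406)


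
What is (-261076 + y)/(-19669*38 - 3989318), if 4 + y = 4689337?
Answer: -4428257/4736740 ≈ -0.93487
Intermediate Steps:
y = 4689333 (y = -4 + 4689337 = 4689333)
(-261076 + y)/(-19669*38 - 3989318) = (-261076 + 4689333)/(-19669*38 - 3989318) = 4428257/(-747422 - 3989318) = 4428257/(-4736740) = 4428257*(-1/4736740) = -4428257/4736740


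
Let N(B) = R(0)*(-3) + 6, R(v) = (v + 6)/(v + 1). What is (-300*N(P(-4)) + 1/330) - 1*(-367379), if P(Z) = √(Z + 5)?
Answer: 122423071/330 ≈ 3.7098e+5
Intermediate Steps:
R(v) = (6 + v)/(1 + v)
P(Z) = √(5 + Z)
N(B) = -12 (N(B) = ((6 + 0)/(1 + 0))*(-3) + 6 = (6/1)*(-3) + 6 = (1*6)*(-3) + 6 = 6*(-3) + 6 = -18 + 6 = -12)
(-300*N(P(-4)) + 1/330) - 1*(-367379) = (-300*(-12) + 1/330) - 1*(-367379) = (3600 + 1/330) + 367379 = 1188001/330 + 367379 = 122423071/330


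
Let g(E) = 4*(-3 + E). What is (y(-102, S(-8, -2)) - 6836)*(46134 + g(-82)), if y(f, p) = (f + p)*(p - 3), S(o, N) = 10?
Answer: -342539120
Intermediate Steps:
g(E) = -12 + 4*E
y(f, p) = (-3 + p)*(f + p) (y(f, p) = (f + p)*(-3 + p) = (-3 + p)*(f + p))
(y(-102, S(-8, -2)) - 6836)*(46134 + g(-82)) = ((10² - 3*(-102) - 3*10 - 102*10) - 6836)*(46134 + (-12 + 4*(-82))) = ((100 + 306 - 30 - 1020) - 6836)*(46134 + (-12 - 328)) = (-644 - 6836)*(46134 - 340) = -7480*45794 = -342539120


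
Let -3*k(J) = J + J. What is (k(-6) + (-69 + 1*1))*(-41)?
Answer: 2624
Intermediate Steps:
k(J) = -2*J/3 (k(J) = -(J + J)/3 = -2*J/3)
(k(-6) + (-69 + 1*1))*(-41) = (-⅔*(-6) + (-69 + 1*1))*(-41) = (4 + (-69 + 1))*(-41) = (4 - 68)*(-41) = -64*(-41) = 2624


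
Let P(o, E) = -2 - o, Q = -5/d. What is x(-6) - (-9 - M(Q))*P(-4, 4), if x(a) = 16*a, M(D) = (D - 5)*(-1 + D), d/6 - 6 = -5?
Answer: -1019/18 ≈ -56.611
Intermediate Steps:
d = 6 (d = 36 + 6*(-5) = 36 - 30 = 6)
Q = -5/6 ≈ -0.83333
M(D) = (-1 + D)*(-5 + D) (M(D) = (-5 + D)*(-1 + D) = (-1 + D)*(-5 + D))
x(-6) - (-9 - M(Q))*P(-4, 4) = 16*(-6) - (-9 - (5 + (-5/6)**2 - 6*(-5/6)))*(-2 - 1*(-4)) = -96 - (-9 - (5 + 25/36 + 5))*(-2 + 4) = -96 - (-9 - 1*385/36)*2 = -96 - (-9 - 385/36)*2 = -96 - (-709)*2/36 = -96 - 1*(-709/18) = -96 + 709/18 = -1019/18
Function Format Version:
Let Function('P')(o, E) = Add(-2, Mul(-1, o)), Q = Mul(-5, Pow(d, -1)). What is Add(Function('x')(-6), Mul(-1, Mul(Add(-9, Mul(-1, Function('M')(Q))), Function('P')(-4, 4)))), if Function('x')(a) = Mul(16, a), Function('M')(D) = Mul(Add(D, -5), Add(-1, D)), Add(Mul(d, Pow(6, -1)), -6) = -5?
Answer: Rational(-1019, 18) ≈ -56.611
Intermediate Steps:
d = 6 (d = Add(36, Mul(6, -5)) = Add(36, -30) = 6)
Q = Rational(-5, 6) (Q = Mul(-5, Pow(6, -1)) = Mul(-5, Rational(1, 6)) = Rational(-5, 6) ≈ -0.83333)
Function('M')(D) = Mul(Add(-1, D), Add(-5, D)) (Function('M')(D) = Mul(Add(-5, D), Add(-1, D)) = Mul(Add(-1, D), Add(-5, D)))
Add(Function('x')(-6), Mul(-1, Mul(Add(-9, Mul(-1, Function('M')(Q))), Function('P')(-4, 4)))) = Add(Mul(16, -6), Mul(-1, Mul(Add(-9, Mul(-1, Add(5, Pow(Rational(-5, 6), 2), Mul(-6, Rational(-5, 6))))), Add(-2, Mul(-1, -4))))) = Add(-96, Mul(-1, Mul(Add(-9, Mul(-1, Add(5, Rational(25, 36), 5))), Add(-2, 4)))) = Add(-96, Mul(-1, Mul(Add(-9, Mul(-1, Rational(385, 36))), 2))) = Add(-96, Mul(-1, Mul(Add(-9, Rational(-385, 36)), 2))) = Add(-96, Mul(-1, Mul(Rational(-709, 36), 2))) = Add(-96, Mul(-1, Rational(-709, 18))) = Add(-96, Rational(709, 18)) = Rational(-1019, 18)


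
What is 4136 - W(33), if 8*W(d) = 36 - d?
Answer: 33085/8 ≈ 4135.6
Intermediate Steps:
W(d) = 9/2 - d/8 (W(d) = (36 - d)/8 = 9/2 - d/8)
4136 - W(33) = 4136 - (9/2 - ⅛*33) = 4136 - (9/2 - 33/8) = 4136 - 1*3/8 = 4136 - 3/8 = 33085/8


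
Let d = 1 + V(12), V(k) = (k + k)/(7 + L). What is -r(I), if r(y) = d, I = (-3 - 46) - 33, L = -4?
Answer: -9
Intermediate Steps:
V(k) = 2*k/3 (V(k) = (k + k)/(7 - 4) = (2*k)/3 = (2*k)*(⅓) = 2*k/3)
d = 9 (d = 1 + (⅔)*12 = 1 + 8 = 9)
I = -82 (I = -49 - 33 = -82)
r(y) = 9
-r(I) = -1*9 = -9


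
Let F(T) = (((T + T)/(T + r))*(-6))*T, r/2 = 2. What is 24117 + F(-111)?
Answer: 2728371/107 ≈ 25499.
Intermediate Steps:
r = 4 (r = 2*2 = 4)
F(T) = -12*T**2/(4 + T) (F(T) = (((T + T)/(T + 4))*(-6))*T = (((2*T)/(4 + T))*(-6))*T = ((2*T/(4 + T))*(-6))*T = (-12*T/(4 + T))*T = -12*T**2/(4 + T))
24117 + F(-111) = 24117 - 12*(-111)**2/(4 - 111) = 24117 - 12*12321/(-107) = 24117 - 12*12321*(-1/107) = 24117 + 147852/107 = 2728371/107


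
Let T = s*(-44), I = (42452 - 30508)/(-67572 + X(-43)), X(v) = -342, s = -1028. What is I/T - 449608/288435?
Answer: -8221118972243/5274044358660 ≈ -1.5588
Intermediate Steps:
I = -5972/33957 (I = (42452 - 30508)/(-67572 - 342) = 11944/(-67914) = 11944*(-1/67914) = -5972/33957 ≈ -0.17587)
T = 45232 (T = -1028*(-44) = 45232)
I/T - 449608/288435 = -5972/33957/45232 - 449608/288435 = -5972/33957*1/45232 - 449608*1/288435 = -1493/383985756 - 449608/288435 = -8221118972243/5274044358660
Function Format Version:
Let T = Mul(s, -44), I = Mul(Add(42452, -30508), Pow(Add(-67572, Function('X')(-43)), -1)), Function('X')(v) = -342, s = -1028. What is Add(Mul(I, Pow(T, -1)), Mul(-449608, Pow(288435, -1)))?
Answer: Rational(-8221118972243, 5274044358660) ≈ -1.5588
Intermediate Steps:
I = Rational(-5972, 33957) (I = Mul(Add(42452, -30508), Pow(Add(-67572, -342), -1)) = Mul(11944, Pow(-67914, -1)) = Mul(11944, Rational(-1, 67914)) = Rational(-5972, 33957) ≈ -0.17587)
T = 45232 (T = Mul(-1028, -44) = 45232)
Add(Mul(I, Pow(T, -1)), Mul(-449608, Pow(288435, -1))) = Add(Mul(Rational(-5972, 33957), Pow(45232, -1)), Mul(-449608, Pow(288435, -1))) = Add(Mul(Rational(-5972, 33957), Rational(1, 45232)), Mul(-449608, Rational(1, 288435))) = Add(Rational(-1493, 383985756), Rational(-449608, 288435)) = Rational(-8221118972243, 5274044358660)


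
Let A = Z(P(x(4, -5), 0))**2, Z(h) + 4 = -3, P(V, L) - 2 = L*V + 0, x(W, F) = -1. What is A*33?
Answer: 1617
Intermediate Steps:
P(V, L) = 2 + L*V (P(V, L) = 2 + (L*V + 0) = 2 + L*V)
Z(h) = -7 (Z(h) = -4 - 3 = -7)
A = 49 (A = (-7)**2 = 49)
A*33 = 49*33 = 1617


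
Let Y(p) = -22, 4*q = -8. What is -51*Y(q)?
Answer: 1122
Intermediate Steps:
q = -2 (q = (1/4)*(-8) = -2)
-51*Y(q) = -51*(-22) = 1122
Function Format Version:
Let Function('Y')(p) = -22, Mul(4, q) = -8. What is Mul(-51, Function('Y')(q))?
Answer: 1122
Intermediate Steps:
q = -2 (q = Mul(Rational(1, 4), -8) = -2)
Mul(-51, Function('Y')(q)) = Mul(-51, -22) = 1122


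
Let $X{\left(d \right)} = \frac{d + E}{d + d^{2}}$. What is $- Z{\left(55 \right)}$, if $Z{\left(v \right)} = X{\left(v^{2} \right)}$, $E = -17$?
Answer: $- \frac{1504}{4576825} \approx -0.00032861$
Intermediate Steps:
$X{\left(d \right)} = \frac{-17 + d}{d + d^{2}}$ ($X{\left(d \right)} = \frac{d - 17}{d + d^{2}} = \frac{-17 + d}{d + d^{2}}$)
$Z{\left(v \right)} = \frac{-17 + v^{2}}{v^{2} \left(1 + v^{2}\right)}$
$- Z{\left(55 \right)} = - \frac{-17 + 55^{2}}{55^{2} + 55^{4}} = - \frac{-17 + 3025}{3025 + 9150625} = - \frac{3008}{9153650} = \left(-1\right) \frac{1504}{4576825} = - \frac{1504}{4576825}$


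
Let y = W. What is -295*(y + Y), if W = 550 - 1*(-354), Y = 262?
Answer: -343970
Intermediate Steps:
W = 904 (W = 550 + 354 = 904)
y = 904
-295*(y + Y) = -295*(904 + 262) = -295*1166 = -343970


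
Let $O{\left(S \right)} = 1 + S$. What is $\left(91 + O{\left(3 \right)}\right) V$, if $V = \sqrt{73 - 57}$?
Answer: $380$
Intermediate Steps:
$V = 4$ ($V = \sqrt{16} = 4$)
$\left(91 + O{\left(3 \right)}\right) V = \left(91 + \left(1 + 3\right)\right) 4 = \left(91 + 4\right) 4 = 95 \cdot 4 = 380$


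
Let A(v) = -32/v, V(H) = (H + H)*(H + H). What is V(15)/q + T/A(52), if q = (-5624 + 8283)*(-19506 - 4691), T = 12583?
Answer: -10524643913717/514718584 ≈ -20447.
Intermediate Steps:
V(H) = 4*H**2 (V(H) = (2*H)*(2*H) = 4*H**2)
q = -64339823 (q = 2659*(-24197) = -64339823)
V(15)/q + T/A(52) = (4*15**2)/(-64339823) + 12583/((-32/52)) = (4*225)*(-1/64339823) + 12583/((-32*1/52)) = 900*(-1/64339823) + 12583/(-8/13) = -900/64339823 + 12583*(-13/8) = -900/64339823 - 163579/8 = -10524643913717/514718584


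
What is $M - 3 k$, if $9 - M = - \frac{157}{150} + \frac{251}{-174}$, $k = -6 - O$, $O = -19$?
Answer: $- \frac{59836}{2175} \approx -27.511$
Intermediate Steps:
$k = 13$ ($k = -6 - -19 = -6 + 19 = 13$)
$M = \frac{24989}{2175}$ ($M = 9 - \left(- \frac{157}{150} + \frac{251}{-174}\right) = 9 - \left(\left(-157\right) \frac{1}{150} + 251 \left(- \frac{1}{174}\right)\right) = 9 - \left(- \frac{157}{150} - \frac{251}{174}\right) = 9 - - \frac{5414}{2175} = 9 + \frac{5414}{2175} = \frac{24989}{2175} \approx 11.489$)
$M - 3 k = \frac{24989}{2175} - 39 = - \frac{59836}{2175}$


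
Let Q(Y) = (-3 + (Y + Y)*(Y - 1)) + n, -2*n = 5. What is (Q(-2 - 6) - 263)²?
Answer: 62001/4 ≈ 15500.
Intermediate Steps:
n = -5/2 (n = -½*5 = -5/2 ≈ -2.5000)
Q(Y) = -11/2 + 2*Y*(-1 + Y) (Q(Y) = (-3 + (Y + Y)*(Y - 1)) - 5/2 = (-3 + (2*Y)*(-1 + Y)) - 5/2 = (-3 + 2*Y*(-1 + Y)) - 5/2 = -11/2 + 2*Y*(-1 + Y))
(Q(-2 - 6) - 263)² = ((-11/2 - 2*(-2 - 6) + 2*(-2 - 6)²) - 263)² = ((-11/2 - 2*(-8) + 2*(-8)²) - 263)² = ((-11/2 + 16 + 2*64) - 263)² = ((-11/2 + 16 + 128) - 263)² = (277/2 - 263)² = (-249/2)² = 62001/4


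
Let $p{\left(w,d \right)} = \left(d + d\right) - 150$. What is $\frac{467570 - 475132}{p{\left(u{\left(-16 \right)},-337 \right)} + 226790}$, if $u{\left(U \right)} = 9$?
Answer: $- \frac{3781}{112983} \approx -0.033465$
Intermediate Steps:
$p{\left(w,d \right)} = -150 + 2 d$ ($p{\left(w,d \right)} = 2 d - 150 = -150 + 2 d$)
$\frac{467570 - 475132}{p{\left(u{\left(-16 \right)},-337 \right)} + 226790} = \frac{467570 - 475132}{\left(-150 + 2 \left(-337\right)\right) + 226790} = - \frac{7562}{\left(-150 - 674\right) + 226790} = - \frac{7562}{-824 + 226790} = - \frac{7562}{225966} = \left(-7562\right) \frac{1}{225966} = - \frac{3781}{112983}$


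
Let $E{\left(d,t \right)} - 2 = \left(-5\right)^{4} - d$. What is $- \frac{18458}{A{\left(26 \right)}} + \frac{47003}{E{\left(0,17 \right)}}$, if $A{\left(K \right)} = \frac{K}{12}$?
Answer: $- \frac{6257087}{741} \approx -8444.1$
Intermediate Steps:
$A{\left(K \right)} = \frac{K}{12}$ ($A{\left(K \right)} = K \frac{1}{12} = \frac{K}{12}$)
$E{\left(d,t \right)} = 627 - d$ ($E{\left(d,t \right)} = 2 - \left(-625 + d\right) = 627 - d$)
$- \frac{18458}{A{\left(26 \right)}} + \frac{47003}{E{\left(0,17 \right)}} = - \frac{18458}{\frac{1}{12} \cdot 26} + \frac{47003}{627 - 0} = - \frac{18458}{\frac{13}{6}} + \frac{47003}{627 + 0} = \left(-18458\right) \frac{6}{13} + \frac{47003}{627} = - \frac{110748}{13} + 47003 \cdot \frac{1}{627} = - \frac{110748}{13} + \frac{4273}{57} = - \frac{6257087}{741}$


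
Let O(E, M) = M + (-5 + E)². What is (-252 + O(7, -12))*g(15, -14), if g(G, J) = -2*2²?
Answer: 2080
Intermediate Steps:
g(G, J) = -8 (g(G, J) = -2*4 = -8)
(-252 + O(7, -12))*g(15, -14) = (-252 + (-12 + (-5 + 7)²))*(-8) = (-252 + (-12 + 2²))*(-8) = (-252 + (-12 + 4))*(-8) = (-252 - 8)*(-8) = -260*(-8) = 2080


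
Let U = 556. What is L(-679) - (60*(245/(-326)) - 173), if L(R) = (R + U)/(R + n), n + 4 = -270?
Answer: 33898246/155339 ≈ 218.22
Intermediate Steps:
n = -274 (n = -4 - 270 = -274)
L(R) = (556 + R)/(-274 + R) (L(R) = (R + 556)/(R - 274) = (556 + R)/(-274 + R))
L(-679) - (60*(245/(-326)) - 173) = (556 - 679)/(-274 - 679) - (60*(245/(-326)) - 173) = -123/(-953) - (60*(245*(-1/326)) - 173) = -1/953*(-123) - (60*(-245/326) - 173) = 123/953 - (-7350/163 - 173) = 123/953 - 1*(-35549/163) = 123/953 + 35549/163 = 33898246/155339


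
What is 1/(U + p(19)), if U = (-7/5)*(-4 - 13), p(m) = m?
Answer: 5/214 ≈ 0.023364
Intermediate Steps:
U = 119/5 (U = -7*⅕*(-17) = -7/5*(-17) = 119/5 ≈ 23.800)
1/(U + p(19)) = 1/(119/5 + 19) = 1/(214/5) = 5/214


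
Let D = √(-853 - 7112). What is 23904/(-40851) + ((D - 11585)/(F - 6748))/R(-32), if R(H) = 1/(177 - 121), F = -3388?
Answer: 52103579/821559 - 3*I*√885/181 ≈ 63.42 - 0.49308*I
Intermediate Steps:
D = 3*I*√885 (D = √(-7965) = 3*I*√885 ≈ 89.247*I)
R(H) = 1/56
23904/(-40851) + ((D - 11585)/(F - 6748))/R(-32) = 23904/(-40851) + ((3*I*√885 - 11585)/(-3388 - 6748))/(1/56) = 23904*(-1/40851) + ((-11585 + 3*I*√885)/(-10136))*56 = -2656/4539 + ((-11585 + 3*I*√885)*(-1/10136))*56 = -2656/4539 + (1655/1448 - 3*I*√885/10136)*56 = -2656/4539 + (11585/181 - 3*I*√885/181) = 52103579/821559 - 3*I*√885/181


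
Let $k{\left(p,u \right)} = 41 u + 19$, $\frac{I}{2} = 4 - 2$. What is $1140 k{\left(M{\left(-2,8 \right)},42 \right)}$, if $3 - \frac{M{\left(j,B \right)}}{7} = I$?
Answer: $1984740$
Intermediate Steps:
$I = 4$ ($I = 2 \left(4 - 2\right) = 2 \cdot 2 = 4$)
$M{\left(j,B \right)} = -7$ ($M{\left(j,B \right)} = 21 - 28 = -7$)
$k{\left(p,u \right)} = 19 + 41 u$
$1140 k{\left(M{\left(-2,8 \right)},42 \right)} = 1140 \left(19 + 41 \cdot 42\right) = 1140 \left(19 + 1722\right) = 1140 \cdot 1741 = 1984740$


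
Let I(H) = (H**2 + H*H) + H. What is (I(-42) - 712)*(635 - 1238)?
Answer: -1672722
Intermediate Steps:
I(H) = H + 2*H**2 (I(H) = (H**2 + H**2) + H = 2*H**2 + H = H + 2*H**2)
(I(-42) - 712)*(635 - 1238) = (-42*(1 + 2*(-42)) - 712)*(635 - 1238) = (-42*(1 - 84) - 712)*(-603) = (-42*(-83) - 712)*(-603) = (3486 - 712)*(-603) = 2774*(-603) = -1672722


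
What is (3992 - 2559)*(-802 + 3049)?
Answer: 3219951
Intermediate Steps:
(3992 - 2559)*(-802 + 3049) = 1433*2247 = 3219951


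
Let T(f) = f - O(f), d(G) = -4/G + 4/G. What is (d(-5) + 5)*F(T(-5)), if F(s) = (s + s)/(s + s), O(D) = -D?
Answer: 5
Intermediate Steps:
d(G) = 0
T(f) = 2*f (T(f) = f - (-1)*f = f + f = 2*f)
F(s) = 1 (F(s) = (2*s)/((2*s)) = (2*s)*(1/(2*s)) = 1)
(d(-5) + 5)*F(T(-5)) = (0 + 5)*1 = 5*1 = 5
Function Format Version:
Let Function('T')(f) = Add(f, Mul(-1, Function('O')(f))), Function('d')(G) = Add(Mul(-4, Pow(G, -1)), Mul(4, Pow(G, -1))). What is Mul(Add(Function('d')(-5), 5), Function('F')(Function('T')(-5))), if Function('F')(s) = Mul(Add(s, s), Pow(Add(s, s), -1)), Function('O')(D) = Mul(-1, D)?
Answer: 5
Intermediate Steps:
Function('d')(G) = 0
Function('T')(f) = Mul(2, f) (Function('T')(f) = Add(f, Mul(-1, Mul(-1, f))) = Add(f, f) = Mul(2, f))
Function('F')(s) = 1 (Function('F')(s) = Mul(Mul(2, s), Pow(Mul(2, s), -1)) = Mul(Mul(2, s), Mul(Rational(1, 2), Pow(s, -1))) = 1)
Mul(Add(Function('d')(-5), 5), Function('F')(Function('T')(-5))) = Mul(Add(0, 5), 1) = Mul(5, 1) = 5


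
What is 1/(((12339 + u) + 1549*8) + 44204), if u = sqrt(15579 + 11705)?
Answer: 68935/4752006941 - 2*sqrt(6821)/4752006941 ≈ 1.4472e-5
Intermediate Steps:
u = 2*sqrt(6821) (u = sqrt(27284) = 2*sqrt(6821) ≈ 165.18)
1/(((12339 + u) + 1549*8) + 44204) = 1/(((12339 + 2*sqrt(6821)) + 1549*8) + 44204) = 1/(((12339 + 2*sqrt(6821)) + 12392) + 44204) = 1/((24731 + 2*sqrt(6821)) + 44204) = 1/(68935 + 2*sqrt(6821))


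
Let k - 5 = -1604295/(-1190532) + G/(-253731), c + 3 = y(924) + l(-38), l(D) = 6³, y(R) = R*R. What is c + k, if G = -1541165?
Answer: 12284398694006813/14384517852 ≈ 8.5400e+5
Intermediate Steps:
y(R) = R²
l(D) = 216
c = 853989 (c = -3 + (924² + 216) = -3 + (853776 + 216) = -3 + 853992 = 853989)
k = 178678095185/14384517852 (k = 5 + (-1604295/(-1190532) - 1541165/(-253731)) = 5 + (-1604295*(-1/1190532) - 1541165*(-1/253731)) = 5 + (76395/56692 + 1541165/253731) = 5 + 106755505925/14384517852 = 178678095185/14384517852 ≈ 12.422)
c + k = 853989 + 178678095185/14384517852 = 12284398694006813/14384517852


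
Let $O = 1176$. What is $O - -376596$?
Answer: $377772$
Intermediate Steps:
$O - -376596 = 1176 - -376596 = 1176 + 376596 = 377772$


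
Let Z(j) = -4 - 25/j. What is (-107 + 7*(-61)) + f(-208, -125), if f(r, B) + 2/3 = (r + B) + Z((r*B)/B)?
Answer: -543845/624 ≈ -871.55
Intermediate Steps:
Z(j) = -4 - 25/j
f(r, B) = -14/3 + B + r - 25/r (f(r, B) = -2/3 + ((r + B) + (-4 - 25/r)) = -2/3 + ((B + r) + (-4 - 25/r)) = -2/3 + (-4 + B + r - 25/r) = -14/3 + B + r - 25/r)
(-107 + 7*(-61)) + f(-208, -125) = (-107 + 7*(-61)) + (-14/3 - 125 - 208 - 25/(-208)) = (-107 - 427) + (-14/3 - 125 - 208 - 25*(-1/208)) = -534 + (-14/3 - 125 - 208 + 25/208) = -534 - 210629/624 = -543845/624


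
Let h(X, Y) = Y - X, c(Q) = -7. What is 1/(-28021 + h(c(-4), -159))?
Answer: -1/28173 ≈ -3.5495e-5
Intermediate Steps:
1/(-28021 + h(c(-4), -159)) = 1/(-28021 + (-159 - 1*(-7))) = 1/(-28021 + (-159 + 7)) = 1/(-28021 - 152) = 1/(-28173) = -1/28173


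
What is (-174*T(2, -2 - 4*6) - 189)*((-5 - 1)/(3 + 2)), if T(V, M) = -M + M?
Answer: 1134/5 ≈ 226.80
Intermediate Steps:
T(V, M) = 0
(-174*T(2, -2 - 4*6) - 189)*((-5 - 1)/(3 + 2)) = (-174*0 - 189)*((-5 - 1)/(3 + 2)) = (0 - 189)*(-6/5) = -(-1134)/5 = -189*(-6/5) = 1134/5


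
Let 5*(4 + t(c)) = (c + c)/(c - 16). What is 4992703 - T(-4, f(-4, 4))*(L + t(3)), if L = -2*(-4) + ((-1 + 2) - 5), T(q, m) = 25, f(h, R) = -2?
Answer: 64905169/13 ≈ 4.9927e+6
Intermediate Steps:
t(c) = -4 + 2*c/(5*(-16 + c)) (t(c) = -4 + ((c + c)/(c - 16))/5 = -4 + ((2*c)/(-16 + c))/5 = -4 + (2*c/(-16 + c))/5 = -4 + 2*c/(5*(-16 + c)))
L = 4 (L = 8 + (1 - 5) = 8 - 4 = 4)
4992703 - T(-4, f(-4, 4))*(L + t(3)) = 4992703 - 25*(4 + 2*(160 - 9*3)/(5*(-16 + 3))) = 4992703 - 25*(4 + (2/5)*(160 - 27)/(-13)) = 4992703 - 25*(4 + (2/5)*(-1/13)*133) = 4992703 - 25*(4 - 266/65) = 4992703 - 25*(-6)/65 = 4992703 - 1*(-30/13) = 4992703 + 30/13 = 64905169/13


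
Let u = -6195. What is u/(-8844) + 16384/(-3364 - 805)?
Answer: -3608277/1117292 ≈ -3.2295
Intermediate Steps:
u/(-8844) + 16384/(-3364 - 805) = -6195/(-8844) + 16384/(-3364 - 805) = -6195*(-1/8844) + 16384/(-4169) = 2065/2948 + 16384*(-1/4169) = 2065/2948 - 16384/4169 = -3608277/1117292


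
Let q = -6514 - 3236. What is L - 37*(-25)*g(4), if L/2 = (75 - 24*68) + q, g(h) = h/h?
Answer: -21689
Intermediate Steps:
g(h) = 1
q = -9750
L = -22614 (L = 2*((75 - 24*68) - 9750) = 2*((75 - 1632) - 9750) = 2*(-1557 - 9750) = 2*(-11307) = -22614)
L - 37*(-25)*g(4) = -22614 - 37*(-25) = -22614 - (-925) = -22614 - 1*(-925) = -22614 + 925 = -21689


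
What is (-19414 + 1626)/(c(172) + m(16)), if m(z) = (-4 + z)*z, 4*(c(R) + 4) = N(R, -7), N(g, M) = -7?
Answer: -71152/745 ≈ -95.506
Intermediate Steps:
c(R) = -23/4 (c(R) = -4 + (1/4)*(-7) = -4 - 7/4 = -23/4)
m(z) = z*(-4 + z)
(-19414 + 1626)/(c(172) + m(16)) = (-19414 + 1626)/(-23/4 + 16*(-4 + 16)) = -17788/(-23/4 + 16*12) = -17788/(-23/4 + 192) = -17788/745/4 = -17788*4/745 = -71152/745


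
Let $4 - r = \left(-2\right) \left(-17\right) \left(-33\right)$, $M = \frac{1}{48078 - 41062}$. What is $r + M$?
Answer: $\frac{7900017}{7016} \approx 1126.0$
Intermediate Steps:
$M = \frac{1}{7016}$ ($M = \frac{1}{48078 - 41062} = \frac{1}{7016} \approx 0.00014253$)
$r = 1126$ ($r = 4 - \left(-2\right) \left(-17\right) \left(-33\right) = 4 - 34 \left(-33\right) = 4 - -1122 = 4 + 1122 = 1126$)
$r + M = 1126 + \frac{1}{7016} = \frac{7900017}{7016}$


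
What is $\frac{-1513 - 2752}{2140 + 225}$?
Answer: $- \frac{853}{473} \approx -1.8034$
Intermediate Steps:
$\frac{-1513 - 2752}{2140 + 225} = - \frac{4265}{2365} = \left(-4265\right) \frac{1}{2365} = - \frac{853}{473}$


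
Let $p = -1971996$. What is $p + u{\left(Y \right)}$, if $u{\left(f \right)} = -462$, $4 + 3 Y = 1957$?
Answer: $-1972458$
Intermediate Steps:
$Y = 651$ ($Y = - \frac{4}{3} + \frac{1}{3} \cdot 1957 = - \frac{4}{3} + \frac{1957}{3} = 651$)
$p + u{\left(Y \right)} = -1971996 - 462 = -1972458$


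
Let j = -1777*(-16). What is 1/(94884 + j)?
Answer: 1/123316 ≈ 8.1092e-6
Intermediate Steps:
j = 28432
1/(94884 + j) = 1/(94884 + 28432) = 1/123316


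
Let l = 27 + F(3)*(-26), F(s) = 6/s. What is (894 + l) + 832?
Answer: 1701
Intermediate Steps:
l = -25 (l = 27 + (6/3)*(-26) = 27 + (6*(1/3))*(-26) = 27 + 2*(-26) = 27 - 52 = -25)
(894 + l) + 832 = (894 - 25) + 832 = 869 + 832 = 1701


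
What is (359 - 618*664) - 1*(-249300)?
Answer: -160693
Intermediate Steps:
(359 - 618*664) - 1*(-249300) = (359 - 410352) + 249300 = -409993 + 249300 = -160693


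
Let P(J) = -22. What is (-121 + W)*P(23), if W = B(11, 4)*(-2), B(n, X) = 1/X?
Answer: 2673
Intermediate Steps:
W = -½ (W = -2/4 = (¼)*(-2) = -½ ≈ -0.50000)
(-121 + W)*P(23) = (-121 - ½)*(-22) = -243/2*(-22) = 2673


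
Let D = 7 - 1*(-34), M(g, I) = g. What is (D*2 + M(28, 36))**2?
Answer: 12100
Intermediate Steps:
D = 41 (D = 7 + 34 = 41)
(D*2 + M(28, 36))**2 = (41*2 + 28)**2 = (82 + 28)**2 = 110**2 = 12100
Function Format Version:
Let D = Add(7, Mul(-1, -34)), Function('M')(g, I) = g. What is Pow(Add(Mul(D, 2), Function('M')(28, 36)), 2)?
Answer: 12100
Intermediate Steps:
D = 41 (D = Add(7, 34) = 41)
Pow(Add(Mul(D, 2), Function('M')(28, 36)), 2) = Pow(Add(Mul(41, 2), 28), 2) = Pow(Add(82, 28), 2) = Pow(110, 2) = 12100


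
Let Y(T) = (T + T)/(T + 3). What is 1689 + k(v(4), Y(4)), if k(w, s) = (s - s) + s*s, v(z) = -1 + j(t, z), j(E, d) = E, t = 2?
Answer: 82825/49 ≈ 1690.3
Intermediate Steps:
v(z) = 1 (v(z) = -1 + 2 = 1)
Y(T) = 2*T/(3 + T) (Y(T) = (2*T)/(3 + T) = 2*T/(3 + T))
k(w, s) = s**2 (k(w, s) = 0 + s**2 = s**2)
1689 + k(v(4), Y(4)) = 1689 + (2*4/(3 + 4))**2 = 1689 + (2*4/7)**2 = 1689 + (2*4*(1/7))**2 = 1689 + (8/7)**2 = 1689 + 64/49 = 82825/49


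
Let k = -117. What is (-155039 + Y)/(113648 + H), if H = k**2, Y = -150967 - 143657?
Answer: -449663/127337 ≈ -3.5313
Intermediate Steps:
Y = -294624
H = 13689 (H = (-117)**2 = 13689)
(-155039 + Y)/(113648 + H) = (-155039 - 294624)/(113648 + 13689) = -449663/127337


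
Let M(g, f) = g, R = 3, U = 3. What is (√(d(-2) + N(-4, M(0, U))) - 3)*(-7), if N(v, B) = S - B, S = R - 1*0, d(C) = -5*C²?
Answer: 21 - 7*I*√17 ≈ 21.0 - 28.862*I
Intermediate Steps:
S = 3 (S = 3 - 1*0 = 3 + 0 = 3)
N(v, B) = 3 - B
(√(d(-2) + N(-4, M(0, U))) - 3)*(-7) = (√(-5*(-2)² + (3 - 1*0)) - 3)*(-7) = (√(-5*4 + (3 + 0)) - 3)*(-7) = (√(-20 + 3) - 3)*(-7) = (√(-17) - 3)*(-7) = (I*√17 - 3)*(-7) = (-3 + I*√17)*(-7) = 21 - 7*I*√17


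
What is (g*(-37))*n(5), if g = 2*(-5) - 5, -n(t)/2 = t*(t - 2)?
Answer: -16650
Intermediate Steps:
n(t) = -2*t*(-2 + t) (n(t) = -2*t*(t - 2) = -2*t*(-2 + t))
g = -15 (g = -10 - 5 = -15)
(g*(-37))*n(5) = (-15*(-37))*(2*5*(2 - 1*5)) = 555*(2*5*(2 - 5)) = 555*(2*5*(-3)) = 555*(-30) = -16650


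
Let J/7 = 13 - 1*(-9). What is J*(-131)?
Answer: -20174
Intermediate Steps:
J = 154 (J = 7*(13 - 1*(-9)) = 7*(13 + 9) = 7*22 = 154)
J*(-131) = 154*(-131) = -20174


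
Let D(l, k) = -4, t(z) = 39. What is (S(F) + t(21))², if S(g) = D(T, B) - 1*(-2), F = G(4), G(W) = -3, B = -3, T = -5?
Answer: 1369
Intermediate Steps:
F = -3
S(g) = -2 (S(g) = -4 - 1*(-2) = -4 + 2 = -2)
(S(F) + t(21))² = (-2 + 39)² = 37² = 1369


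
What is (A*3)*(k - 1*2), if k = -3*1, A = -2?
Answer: 30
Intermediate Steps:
k = -3
(A*3)*(k - 1*2) = (-2*3)*(-3 - 1*2) = -6*(-3 - 2) = -6*(-5) = 30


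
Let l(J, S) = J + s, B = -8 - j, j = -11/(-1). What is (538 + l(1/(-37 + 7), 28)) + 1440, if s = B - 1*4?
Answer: 58649/30 ≈ 1955.0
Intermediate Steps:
j = 11 (j = -11*(-1) = 11)
B = -19 (B = -8 - 1*11 = -8 - 11 = -19)
s = -23 (s = -19 - 1*4 = -19 - 4 = -23)
l(J, S) = -23 + J (l(J, S) = J - 23 = -23 + J)
(538 + l(1/(-37 + 7), 28)) + 1440 = (538 + (-23 + 1/(-37 + 7))) + 1440 = (538 + (-23 + 1/(-30))) + 1440 = (538 + (-23 - 1/30)) + 1440 = (538 - 691/30) + 1440 = 15449/30 + 1440 = 58649/30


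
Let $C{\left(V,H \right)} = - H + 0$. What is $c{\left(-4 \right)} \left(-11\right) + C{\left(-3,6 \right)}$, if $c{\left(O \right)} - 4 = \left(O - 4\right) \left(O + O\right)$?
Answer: $-754$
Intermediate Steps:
$C{\left(V,H \right)} = - H$
$c{\left(O \right)} = 4 + 2 O \left(-4 + O\right)$ ($c{\left(O \right)} = 4 + \left(O - 4\right) \left(O + O\right) = 4 + \left(-4 + O\right) 2 O = 4 + 2 O \left(-4 + O\right)$)
$c{\left(-4 \right)} \left(-11\right) + C{\left(-3,6 \right)} = \left(4 - -32 + 2 \left(-4\right)^{2}\right) \left(-11\right) - 6 = \left(4 + 32 + 2 \cdot 16\right) \left(-11\right) - 6 = \left(4 + 32 + 32\right) \left(-11\right) - 6 = 68 \left(-11\right) - 6 = -748 - 6 = -754$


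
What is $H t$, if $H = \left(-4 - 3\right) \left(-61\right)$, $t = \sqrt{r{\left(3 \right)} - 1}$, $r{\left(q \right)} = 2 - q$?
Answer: $427 i \sqrt{2} \approx 603.87 i$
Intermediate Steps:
$t = i \sqrt{2}$ ($t = \sqrt{\left(2 - 3\right) - 1} = \sqrt{-1 - 1} = \sqrt{-2} = i \sqrt{2} \approx 1.4142 i$)
$H = 427$ ($H = \left(-4 - 3\right) \left(-61\right) = \left(-7\right) \left(-61\right) = 427$)
$H t = 427 i \sqrt{2}$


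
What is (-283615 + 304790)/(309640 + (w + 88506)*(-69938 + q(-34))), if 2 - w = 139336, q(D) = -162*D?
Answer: 4235/655031536 ≈ 6.4653e-6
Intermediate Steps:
w = -139334 (w = 2 - 1*139336 = 2 - 139336 = -139334)
(-283615 + 304790)/(309640 + (w + 88506)*(-69938 + q(-34))) = (-283615 + 304790)/(309640 + (-139334 + 88506)*(-69938 - 162*(-34))) = 21175/(309640 - 50828*(-69938 + 5508)) = 21175/(309640 - 50828*(-64430)) = 21175/(309640 + 3274848040) = 21175/3275157680 = 21175*(1/3275157680) = 4235/655031536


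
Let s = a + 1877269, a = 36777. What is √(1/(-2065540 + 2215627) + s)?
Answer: √879918491595189/21441 ≈ 1383.5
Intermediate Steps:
s = 1914046 (s = 36777 + 1877269 = 1914046)
√(1/(-2065540 + 2215627) + s) = √(1/(-2065540 + 2215627) + 1914046) = √(1/150087 + 1914046) = √(287273422003/150087) = √879918491595189/21441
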